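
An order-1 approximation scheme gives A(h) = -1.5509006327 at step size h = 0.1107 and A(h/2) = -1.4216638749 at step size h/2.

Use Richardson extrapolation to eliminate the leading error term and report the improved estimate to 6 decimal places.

-1.292427

The method has order 1: 2^1 = 2.
2 × (-1.4216638749) − (-1.5509006327) = -1.2924271171
Divide by 2^1 − 1 = 1.
Result: -1.2924271171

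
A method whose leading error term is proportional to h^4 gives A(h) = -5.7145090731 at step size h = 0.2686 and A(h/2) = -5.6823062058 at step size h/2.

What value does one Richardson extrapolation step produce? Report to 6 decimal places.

-5.680159

r = 4, so 2^r = 16.
16·(-5.6823062058) = -90.9168992928; (-90.9168992928) − (-5.7145090731) = -85.2023902197
R = (-85.2023902197)/15 = -5.6801593480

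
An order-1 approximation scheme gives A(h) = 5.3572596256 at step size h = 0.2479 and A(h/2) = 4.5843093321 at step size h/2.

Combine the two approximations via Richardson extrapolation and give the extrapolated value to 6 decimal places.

With r = 1 the leading error scales as h^1, so the weight is 2^1 = 2.
Top: 2(4.5843093321) − (5.3572596256) = 3.8113590386
Extrapolated: 3.8113590386 / 1 = 3.8113590386

3.811359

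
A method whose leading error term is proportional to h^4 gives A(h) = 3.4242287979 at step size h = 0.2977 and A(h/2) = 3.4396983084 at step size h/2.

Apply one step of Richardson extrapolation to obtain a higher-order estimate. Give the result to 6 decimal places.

3.440730

Method order is 4; weight 2^4 = 16.
16 × 3.4396983084 = 55.0351729344; subtract 3.4242287979 → 51.6109441365
Extrapolated: 51.6109441365 / 15 = 3.4407296091
Correction |R − A(h/2)| = 1.031e-03; gap |A(h/2) − A(h)| = 1.547e-02.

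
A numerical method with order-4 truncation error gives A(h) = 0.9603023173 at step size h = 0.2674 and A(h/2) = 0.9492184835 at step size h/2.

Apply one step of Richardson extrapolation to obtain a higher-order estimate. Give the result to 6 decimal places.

0.948480

Leading term ∝ h^4; use weight 16 = 2^4.
16×0.9492184835 = 15.1874957360; subtract 0.9603023173 → 14.2271934187
Divide by 2^4 − 1 = 15.
(16×0.9492184835 − 0.9603023173)/(16 − 1) = 0.9484795612
Shift from A(h/2): −0.0007389223.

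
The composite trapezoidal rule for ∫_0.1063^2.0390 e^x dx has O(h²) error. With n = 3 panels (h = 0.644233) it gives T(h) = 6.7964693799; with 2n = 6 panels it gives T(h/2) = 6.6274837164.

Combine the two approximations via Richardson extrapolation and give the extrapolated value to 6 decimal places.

6.571155

The method has order 2: 2^2 = 4.
Difference of the inputs: 6.6274837164 − 6.7964693799 = -0.1689856635
Correction (A(h/2) − A(h))/(4 − 1) = (-0.1689856635)/3 = -0.0563285545
R = A(h/2) + (A(h/2) − A(h))/3 = 6.6274837164 − 0.0563285545 = 6.5711551619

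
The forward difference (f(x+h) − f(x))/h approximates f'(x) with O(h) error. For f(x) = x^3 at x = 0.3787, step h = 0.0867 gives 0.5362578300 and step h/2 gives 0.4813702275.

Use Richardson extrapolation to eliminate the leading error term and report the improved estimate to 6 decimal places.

r = 1: numerator weight 2, denominator 1.
2·0.4813702275 = 0.9627404550; 0.9627404550 − 0.5362578300 = 0.4264826250
(2·0.4813702275 − 0.5362578300)/(2 − 1) = 0.4264826250
Shift from A(h/2): −0.0548876025.

0.426483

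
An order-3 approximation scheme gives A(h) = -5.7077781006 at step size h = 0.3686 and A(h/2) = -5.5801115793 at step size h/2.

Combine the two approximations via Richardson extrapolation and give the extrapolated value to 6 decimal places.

-5.561874

Error is O(h^3); halving h shrinks it by 2^3 = 8.
2^3×A(h/2) = -44.6408926344; minus A(h) gives -38.9331145338.
Divide by 2^3 − 1 = 7.
(-38.9331145338) ÷ 7 = -5.5618735048
Shift from A(h/2): +0.0182380745.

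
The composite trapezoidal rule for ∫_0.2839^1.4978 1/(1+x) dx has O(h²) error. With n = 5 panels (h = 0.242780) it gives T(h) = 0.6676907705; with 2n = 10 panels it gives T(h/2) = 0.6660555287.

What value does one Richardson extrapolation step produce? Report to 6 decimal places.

Order 2 gives 2^r = 4 and 2^r − 1 = 3.
Difference of the inputs: 0.6660555287 − 0.6676907705 = -0.0016352418
Divide by 2^2 − 1 = 3: (-0.0016352418)/3 = -0.0005450806
R = A(h/2) + (A(h/2) − A(h))/3 = 0.6660555287 − 0.0005450806 = 0.6655104481

0.665510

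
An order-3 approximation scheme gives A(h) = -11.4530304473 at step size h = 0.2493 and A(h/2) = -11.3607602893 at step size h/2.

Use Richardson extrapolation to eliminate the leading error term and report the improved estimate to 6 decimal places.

r = 3: numerator weight 8, denominator 7.
2^3×A(h/2) = -90.8860823144; minus A(h) gives -79.4330518671.
Divide by 2^3 − 1 = 7.
Extrapolated: (-79.4330518671) / 7 = -11.3475788382
Gap between inputs: 9.227e-02; correction applied: +0.0131814511.

-11.347579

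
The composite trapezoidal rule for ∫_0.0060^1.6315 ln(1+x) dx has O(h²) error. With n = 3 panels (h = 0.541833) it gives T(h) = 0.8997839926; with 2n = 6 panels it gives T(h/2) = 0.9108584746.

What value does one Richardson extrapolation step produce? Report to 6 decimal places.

0.914550

Method order is 2; weight 2^2 = 4.
Weighted: 3.6434338984 − 0.8997839926 = 2.7436499058
2.7436499058 ÷ 3 = 0.9145499686
Gap between inputs: 1.107e-02; correction applied: +0.0036914940.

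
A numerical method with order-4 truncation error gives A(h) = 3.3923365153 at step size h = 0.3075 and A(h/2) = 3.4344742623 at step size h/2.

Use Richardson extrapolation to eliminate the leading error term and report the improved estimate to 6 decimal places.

Order 4 gives 2^r = 16 and 2^r − 1 = 15.
Weighted: 54.9515881968 − 3.3923365153 = 51.5592516815
Divide by 2^4 − 1 = 15.
Result: 3.4372834454
Shift from A(h/2): +0.0028091831.

3.437283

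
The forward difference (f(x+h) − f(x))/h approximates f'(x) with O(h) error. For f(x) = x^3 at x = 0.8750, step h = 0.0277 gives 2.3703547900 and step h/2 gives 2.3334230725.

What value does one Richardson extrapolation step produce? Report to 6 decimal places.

With r = 1 the leading error scales as h^1, so the weight is 2^1 = 2.
2*2.3334230725 = 4.6668461450; subtract 2.3703547900 → 2.2964913550
2.2964913550 ÷ 1 = 2.2964913550
Gap between inputs: 3.693e-02; correction applied: −0.0369317175.

2.296491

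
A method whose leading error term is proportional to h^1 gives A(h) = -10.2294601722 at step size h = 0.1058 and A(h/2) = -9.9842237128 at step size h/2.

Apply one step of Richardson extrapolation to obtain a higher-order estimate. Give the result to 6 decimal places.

Order 1 gives 2^r = 2 and 2^r − 1 = 1.
Numerator 2 × A(h/2) − A(h) = 2 × (-9.9842237128) − (-10.2294601722) = -9.7389872534
Denominator 2 − 1 = 1.
Extrapolated: (-9.7389872534) / 1 = -9.7389872534
Shift from A(h/2): +0.2452364594.

-9.738987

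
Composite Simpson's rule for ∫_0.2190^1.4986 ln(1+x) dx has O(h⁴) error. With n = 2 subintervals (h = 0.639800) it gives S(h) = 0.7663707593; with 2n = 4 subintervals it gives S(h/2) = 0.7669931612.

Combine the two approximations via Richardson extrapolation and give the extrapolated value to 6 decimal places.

0.767035

r = 4, so 2^r = 16.
Top: 16(0.7669931612) − (0.7663707593) = 11.5055198199
(16 × 0.7669931612 − 0.7663707593)/(16 − 1) = 0.7670346547
Shift from A(h/2): +0.0000414935.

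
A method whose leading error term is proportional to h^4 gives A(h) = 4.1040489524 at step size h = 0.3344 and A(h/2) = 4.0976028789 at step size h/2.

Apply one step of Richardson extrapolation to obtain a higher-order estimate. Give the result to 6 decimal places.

Order 4 gives 2^r = 16 and 2^r − 1 = 15.
2^4 × A(h/2) = 65.5616460624; minus A(h) gives 61.4575971100.
Denominator 16 − 1 = 15.
61.4575971100 ÷ 15 = 4.0971731407
Gap between inputs: 6.446e-03; correction applied: −0.0004297382.

4.097173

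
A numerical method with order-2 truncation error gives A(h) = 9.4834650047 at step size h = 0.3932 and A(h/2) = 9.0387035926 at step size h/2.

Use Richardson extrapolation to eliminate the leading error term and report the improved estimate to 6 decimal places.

The method has order 2: 2^2 = 4.
2^2*A(h/2) = 36.1548143704; minus A(h) gives 26.6713493657.
(4*9.0387035926 − 9.4834650047)/(4 − 1) = 8.8904497886
Shift from A(h/2): −0.1482538040.

8.890450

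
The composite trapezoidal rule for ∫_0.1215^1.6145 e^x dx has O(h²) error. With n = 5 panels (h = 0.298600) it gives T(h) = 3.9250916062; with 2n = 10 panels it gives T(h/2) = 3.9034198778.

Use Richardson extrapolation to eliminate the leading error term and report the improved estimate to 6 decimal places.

r = 2, so 2^r = 4.
A(h/2) − A(h) = 3.9034198778 − 3.9250916062 = -0.0216717284
Divide by 2^2 − 1 = 3: (-0.0216717284)/3 = -0.0072239095
R = A(h/2) + (A(h/2) − A(h))/3 = 3.9034198778 − 0.0072239095 = 3.8961959683
Shift from A(h/2): −0.0072239095.

3.896196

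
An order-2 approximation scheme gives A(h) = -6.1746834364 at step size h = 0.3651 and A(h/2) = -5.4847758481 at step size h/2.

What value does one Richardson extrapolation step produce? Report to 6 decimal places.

-5.254807

With r = 2 the leading error scales as h^2, so the weight is 2^2 = 4.
4×(-5.4847758481) − (-6.1746834364) = -15.7644199560
(-15.7644199560) ÷ 3 = -5.2548066520
Shift from A(h/2): +0.2299691961.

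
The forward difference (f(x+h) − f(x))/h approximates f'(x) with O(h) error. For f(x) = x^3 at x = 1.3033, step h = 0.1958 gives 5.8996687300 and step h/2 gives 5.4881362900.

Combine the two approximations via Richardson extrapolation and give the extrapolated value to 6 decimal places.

r = 1: numerator weight 2, denominator 1.
Top: 2(5.4881362900) − (5.8996687300) = 5.0766038500
5.0766038500 ÷ 1 = 5.0766038500

5.076604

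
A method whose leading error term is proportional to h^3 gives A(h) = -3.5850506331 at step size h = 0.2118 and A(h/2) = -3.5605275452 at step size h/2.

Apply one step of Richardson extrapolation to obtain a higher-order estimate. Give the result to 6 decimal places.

-3.557024

The method has order 3: 2^3 = 8.
Difference of the inputs: -3.5605275452 − (-3.5850506331) = 0.0245230879
Correction (A(h/2) − A(h))/(8 − 1) = 0.0245230879/7 = 0.0035032983
R = -3.5605275452 + 0.0035032983 = -3.5570242469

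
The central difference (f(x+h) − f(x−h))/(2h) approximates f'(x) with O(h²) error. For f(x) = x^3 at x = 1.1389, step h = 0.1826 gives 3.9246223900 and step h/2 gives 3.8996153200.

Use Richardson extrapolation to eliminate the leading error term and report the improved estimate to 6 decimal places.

With r = 2 the leading error scales as h^2, so the weight is 2^2 = 4.
A(h/2) − A(h) = 3.8996153200 − 3.9246223900 = -0.0250070700
Divide by 2^2 − 1 = 3: (-0.0250070700)/3 = -0.0083356900
R = 3.8996153200 − 0.0083356900 = 3.8912796300

3.891280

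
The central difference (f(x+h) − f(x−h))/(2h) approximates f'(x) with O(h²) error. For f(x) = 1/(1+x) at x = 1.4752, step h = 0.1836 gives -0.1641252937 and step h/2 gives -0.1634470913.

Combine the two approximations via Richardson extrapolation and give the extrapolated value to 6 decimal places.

Order 2 gives 2^r = 4 and 2^r − 1 = 3.
Top: 4(-0.1634470913) − (-0.1641252937) = -0.4896630715
(4·(-0.1634470913) − (-0.1641252937))/(4 − 1) = -0.1632210238
Gap between inputs: 6.782e-04; correction applied: +0.0002260675.

-0.163221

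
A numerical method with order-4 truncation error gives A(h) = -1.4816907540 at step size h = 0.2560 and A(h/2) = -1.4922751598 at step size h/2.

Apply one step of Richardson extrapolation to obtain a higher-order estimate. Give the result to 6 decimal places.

Order 4 gives 2^r = 16 and 2^r − 1 = 15.
Weighted: (-23.8764025568) − (-1.4816907540) = -22.3947118028
Denominator 16 − 1 = 15.
R = (-22.3947118028)/15 = -1.4929807869
Correction |R − A(h/2)| = 7.056e-04; gap |A(h/2) − A(h)| = 1.058e-02.

-1.492981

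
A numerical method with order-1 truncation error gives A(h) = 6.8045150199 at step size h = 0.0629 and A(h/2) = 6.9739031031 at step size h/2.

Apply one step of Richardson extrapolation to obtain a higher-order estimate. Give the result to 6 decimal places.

r = 1, so 2^r = 2.
2·6.9739031031 − 6.8045150199 = 7.1432911863
Denominator 2 − 1 = 1.
R = 7.1432911863/1 = 7.1432911863

7.143291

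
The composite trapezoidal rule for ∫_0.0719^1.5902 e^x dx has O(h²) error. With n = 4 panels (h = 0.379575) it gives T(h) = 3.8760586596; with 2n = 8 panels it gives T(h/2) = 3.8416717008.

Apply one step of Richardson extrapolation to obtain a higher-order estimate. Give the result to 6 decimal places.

3.830209

Order 2 gives 2^r = 4 and 2^r − 1 = 3.
4·3.8416717008 − 3.8760586596 = 11.4906281436
11.4906281436 ÷ 3 = 3.8302093812
Shift from A(h/2): −0.0114623196.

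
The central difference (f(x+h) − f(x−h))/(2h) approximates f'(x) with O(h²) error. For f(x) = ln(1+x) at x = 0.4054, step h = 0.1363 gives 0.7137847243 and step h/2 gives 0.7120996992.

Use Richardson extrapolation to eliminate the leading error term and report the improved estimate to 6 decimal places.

The method has order 2: 2^2 = 4.
4 × 0.7120996992 − 0.7137847243 = 2.1346140725
Denominator 4 − 1 = 3.
R = 2.1346140725/3 = 0.7115380242
Correction |R − A(h/2)| = 5.617e-04; gap |A(h/2) − A(h)| = 1.685e-03.

0.711538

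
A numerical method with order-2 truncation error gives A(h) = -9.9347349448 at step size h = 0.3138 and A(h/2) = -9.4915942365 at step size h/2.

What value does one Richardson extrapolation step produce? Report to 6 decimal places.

Order 2 gives 2^r = 4 and 2^r − 1 = 3.
2^2×A(h/2) = -37.9663769460; minus A(h) gives -28.0316420012.
(4×(-9.4915942365) − (-9.9347349448))/(4 − 1) = -9.3438806671

-9.343881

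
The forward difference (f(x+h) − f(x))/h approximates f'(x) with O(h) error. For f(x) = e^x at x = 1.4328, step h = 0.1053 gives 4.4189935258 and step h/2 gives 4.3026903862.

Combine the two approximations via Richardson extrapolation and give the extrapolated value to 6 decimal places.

4.186387

Leading term ∝ h^1; use weight 2 = 2^1.
Top: 2(4.3026903862) − (4.4189935258) = 4.1863872466
Denominator 2 − 1 = 1.
R = 4.1863872466/1 = 4.1863872466
Correction |R − A(h/2)| = 1.163e-01; gap |A(h/2) − A(h)| = 1.163e-01.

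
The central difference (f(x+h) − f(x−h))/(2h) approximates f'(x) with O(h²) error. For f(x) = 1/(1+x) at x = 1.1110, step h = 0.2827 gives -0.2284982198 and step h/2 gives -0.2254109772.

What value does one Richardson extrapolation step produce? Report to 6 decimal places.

Error is O(h^2); halving h shrinks it by 2^2 = 4.
Numerator 4×A(h/2) − A(h) = 4×(-0.2254109772) − (-0.2284982198) = -0.6731456890
R = (-0.6731456890)/3 = -0.2243818963

-0.224382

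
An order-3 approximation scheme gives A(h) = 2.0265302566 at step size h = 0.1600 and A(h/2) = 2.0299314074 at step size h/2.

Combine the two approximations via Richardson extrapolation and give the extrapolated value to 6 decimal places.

2.030417

r = 3: numerator weight 8, denominator 7.
Weighted: 16.2394512592 − 2.0265302566 = 14.2129210026
Divide by 2^3 − 1 = 7.
So the Richardson estimate is 2.0304172861.
Correction |R − A(h/2)| = 4.859e-04; gap |A(h/2) − A(h)| = 3.401e-03.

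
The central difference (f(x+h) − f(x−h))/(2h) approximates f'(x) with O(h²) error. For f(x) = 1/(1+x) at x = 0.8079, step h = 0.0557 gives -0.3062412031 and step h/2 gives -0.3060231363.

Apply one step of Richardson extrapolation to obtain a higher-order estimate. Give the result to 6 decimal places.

-0.305950

The method has order 2: 2^2 = 4.
4 × (-0.3060231363) = -1.2240925452; subtract (-0.3062412031) → -0.9178513421
R = (-0.9178513421)/3 = -0.3059504474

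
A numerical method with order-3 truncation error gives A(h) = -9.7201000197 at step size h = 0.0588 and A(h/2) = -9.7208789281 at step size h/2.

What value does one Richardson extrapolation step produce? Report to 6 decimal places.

-9.720990

Error is O(h^3); halving h shrinks it by 2^3 = 8.
2^3·A(h/2) = -77.7670314248; minus A(h) gives -68.0469314051.
Denominator 8 − 1 = 7.
(-68.0469314051) ÷ 7 = -9.7209902007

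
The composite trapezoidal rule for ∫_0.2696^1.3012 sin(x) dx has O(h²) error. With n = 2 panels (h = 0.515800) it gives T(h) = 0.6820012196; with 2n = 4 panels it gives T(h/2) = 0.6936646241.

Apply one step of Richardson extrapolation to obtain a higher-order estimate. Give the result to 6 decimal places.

0.697552

Leading term ∝ h^2; use weight 4 = 2^2.
Numerator 4·A(h/2) − A(h) = 4·0.6936646241 − 0.6820012196 = 2.0926572768
Divide by 2^2 − 1 = 3.
2.0926572768 ÷ 3 = 0.6975524256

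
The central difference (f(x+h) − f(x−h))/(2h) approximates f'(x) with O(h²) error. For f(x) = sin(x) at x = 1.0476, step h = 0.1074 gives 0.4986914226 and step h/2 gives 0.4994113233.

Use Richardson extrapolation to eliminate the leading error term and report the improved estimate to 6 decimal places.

r = 2: numerator weight 4, denominator 3.
4 × 0.4994113233 = 1.9976452932; 1.9976452932 − 0.4986914226 = 1.4989538706
Denominator 4 − 1 = 3.
Result: 0.4996512902

0.499651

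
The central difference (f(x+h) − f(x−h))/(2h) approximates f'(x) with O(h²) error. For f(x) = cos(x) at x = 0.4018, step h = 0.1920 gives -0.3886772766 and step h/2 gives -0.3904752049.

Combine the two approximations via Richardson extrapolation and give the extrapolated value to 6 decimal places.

-0.391075

r = 2, so 2^r = 4.
2^2*A(h/2) = -1.5619008196; minus A(h) gives -1.1732235430.
Divide by 2^2 − 1 = 3.
(-1.1732235430) ÷ 3 = -0.3910745143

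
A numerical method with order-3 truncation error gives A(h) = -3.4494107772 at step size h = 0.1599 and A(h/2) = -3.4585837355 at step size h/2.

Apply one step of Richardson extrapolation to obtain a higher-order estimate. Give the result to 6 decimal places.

Leading term ∝ h^3; use weight 8 = 2^3.
2^3×A(h/2) = -27.6686698840; minus A(h) gives -24.2192591068.
R = (-24.2192591068)/7 = -3.4598941581

-3.459894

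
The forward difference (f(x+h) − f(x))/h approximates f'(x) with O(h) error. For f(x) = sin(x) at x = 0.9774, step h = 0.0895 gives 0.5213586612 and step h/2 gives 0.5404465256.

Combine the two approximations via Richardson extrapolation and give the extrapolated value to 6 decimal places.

Method order is 1; weight 2^1 = 2.
Difference of the inputs: 0.5404465256 − 0.5213586612 = 0.0190878644
Correction (A(h/2) − A(h))/(2 − 1) = 0.0190878644/1 = 0.0190878644
R = A(h/2) + (A(h/2) − A(h))/1 = 0.5404465256 + 0.0190878644 = 0.5595343900

0.559534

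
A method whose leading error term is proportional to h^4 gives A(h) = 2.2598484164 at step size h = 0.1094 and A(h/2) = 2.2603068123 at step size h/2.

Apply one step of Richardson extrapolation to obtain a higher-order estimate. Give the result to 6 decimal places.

Order 4 gives 2^r = 16 and 2^r − 1 = 15.
16*2.2603068123 − 2.2598484164 = 33.9050605804
Extrapolated: 33.9050605804 / 15 = 2.2603373720

2.260337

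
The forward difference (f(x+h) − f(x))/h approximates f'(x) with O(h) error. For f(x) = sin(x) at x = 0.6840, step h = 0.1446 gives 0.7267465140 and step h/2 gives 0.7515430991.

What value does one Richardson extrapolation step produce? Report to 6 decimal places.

The method has order 1: 2^1 = 2.
Numerator 2 × A(h/2) − A(h) = 2 × 0.7515430991 − 0.7267465140 = 0.7763396842
(2 × 0.7515430991 − 0.7267465140)/(2 − 1) = 0.7763396842

0.776340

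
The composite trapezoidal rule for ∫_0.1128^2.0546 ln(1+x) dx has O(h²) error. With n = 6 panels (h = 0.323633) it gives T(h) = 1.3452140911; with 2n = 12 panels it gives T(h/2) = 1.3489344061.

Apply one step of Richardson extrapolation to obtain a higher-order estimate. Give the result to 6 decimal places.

1.350175

Leading term ∝ h^2; use weight 4 = 2^2.
Top: 4(1.3489344061) − (1.3452140911) = 4.0505235333
Denominator 4 − 1 = 3.
4.0505235333 ÷ 3 = 1.3501745111
Correction |R − A(h/2)| = 1.240e-03; gap |A(h/2) − A(h)| = 3.720e-03.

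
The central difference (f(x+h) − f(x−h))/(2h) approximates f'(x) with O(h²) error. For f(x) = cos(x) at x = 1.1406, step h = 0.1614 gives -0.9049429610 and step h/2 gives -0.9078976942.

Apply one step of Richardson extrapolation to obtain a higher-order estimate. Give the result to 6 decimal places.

The method has order 2: 2^2 = 4.
Weighted: (-3.6315907768) − (-0.9049429610) = -2.7266478158
Denominator 4 − 1 = 3.
Result: -0.9088826053
Shift from A(h/2): −0.0009849111.

-0.908883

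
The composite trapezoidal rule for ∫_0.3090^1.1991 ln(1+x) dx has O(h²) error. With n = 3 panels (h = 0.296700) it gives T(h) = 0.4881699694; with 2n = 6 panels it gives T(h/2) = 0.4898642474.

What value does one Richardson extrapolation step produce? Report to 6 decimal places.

0.490429

With r = 2 the leading error scales as h^2, so the weight is 2^2 = 4.
4 × 0.4898642474 = 1.9594569896; 1.9594569896 − 0.4881699694 = 1.4712870202
R = 1.4712870202/3 = 0.4904290067
Shift from A(h/2): +0.0005647593.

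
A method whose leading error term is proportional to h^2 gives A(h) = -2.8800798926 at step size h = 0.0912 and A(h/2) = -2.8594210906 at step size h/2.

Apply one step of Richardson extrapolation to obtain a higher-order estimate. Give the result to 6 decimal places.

-2.852535

Leading term ∝ h^2; use weight 4 = 2^2.
4 × (-2.8594210906) = -11.4376843624; subtract (-2.8800798926) → -8.5576044698
(-8.5576044698) ÷ 3 = -2.8525348233
Shift from A(h/2): +0.0068862673.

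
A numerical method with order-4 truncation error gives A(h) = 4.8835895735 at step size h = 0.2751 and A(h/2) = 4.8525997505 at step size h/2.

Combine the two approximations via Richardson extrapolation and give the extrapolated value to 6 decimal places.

Order 4 gives 2^r = 16 and 2^r − 1 = 15.
Difference of the inputs: 4.8525997505 − 4.8835895735 = -0.0309898230
Correction (A(h/2) − A(h))/(16 − 1) = (-0.0309898230)/15 = -0.0020659882
R = 4.8525997505 − 0.0020659882 = 4.8505337623

4.850534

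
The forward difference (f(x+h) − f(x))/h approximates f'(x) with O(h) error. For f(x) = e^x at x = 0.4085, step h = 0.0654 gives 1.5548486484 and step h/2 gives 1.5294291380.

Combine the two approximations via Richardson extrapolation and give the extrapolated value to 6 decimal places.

The method has order 1: 2^1 = 2.
2^1×A(h/2) = 3.0588582760; minus A(h) gives 1.5040096276.
Denominator 2 − 1 = 1.
1.5040096276 ÷ 1 = 1.5040096276
Gap between inputs: 2.542e-02; correction applied: −0.0254195104.

1.504010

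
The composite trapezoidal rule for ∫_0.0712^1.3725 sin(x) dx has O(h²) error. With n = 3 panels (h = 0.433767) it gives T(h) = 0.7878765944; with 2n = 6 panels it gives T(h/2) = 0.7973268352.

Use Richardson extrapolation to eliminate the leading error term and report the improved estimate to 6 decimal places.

Error is O(h^2); halving h shrinks it by 2^2 = 4.
2^2*A(h/2) = 3.1893073408; minus A(h) gives 2.4014307464.
Denominator 4 − 1 = 3.
2.4014307464 ÷ 3 = 0.8004769155
Correction |R − A(h/2)| = 3.150e-03; gap |A(h/2) − A(h)| = 9.450e-03.

0.800477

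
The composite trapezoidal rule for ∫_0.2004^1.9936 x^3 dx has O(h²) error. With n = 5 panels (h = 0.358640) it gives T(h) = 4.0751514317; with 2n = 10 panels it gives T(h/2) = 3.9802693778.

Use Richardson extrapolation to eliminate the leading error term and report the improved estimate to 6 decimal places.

3.948642

Method order is 2; weight 2^2 = 4.
Weighted: 15.9210775112 − 4.0751514317 = 11.8459260795
11.8459260795 ÷ 3 = 3.9486420265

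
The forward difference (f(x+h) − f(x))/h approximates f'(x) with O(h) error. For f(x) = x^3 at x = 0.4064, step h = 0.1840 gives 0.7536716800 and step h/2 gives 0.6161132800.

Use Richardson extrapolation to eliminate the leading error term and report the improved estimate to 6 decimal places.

Error is O(h^1); halving h shrinks it by 2^1 = 2.
2×0.6161132800 = 1.2322265600; subtract 0.7536716800 → 0.4785548800
(2×0.6161132800 − 0.7536716800)/(2 − 1) = 0.4785548800

0.478555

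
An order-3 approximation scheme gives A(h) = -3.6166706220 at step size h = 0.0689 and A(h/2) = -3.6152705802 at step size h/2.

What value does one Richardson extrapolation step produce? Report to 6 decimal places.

Error is O(h^3); halving h shrinks it by 2^3 = 8.
A(h/2) − A(h) = -3.6152705802 − (-3.6166706220) = 0.0014000418
Correction (A(h/2) − A(h))/(8 − 1) = 0.0014000418/7 = 0.0002000060
R = A(h/2) + (A(h/2) − A(h))/7 = -3.6152705802 + 0.0002000060 = -3.6150705742
Gap between inputs: 1.400e-03; correction applied: +0.0002000060.

-3.615071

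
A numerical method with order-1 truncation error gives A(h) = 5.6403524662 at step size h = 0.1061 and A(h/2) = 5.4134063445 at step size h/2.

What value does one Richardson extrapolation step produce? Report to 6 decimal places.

Error is O(h^1); halving h shrinks it by 2^1 = 2.
2^1*A(h/2) = 10.8268126890; minus A(h) gives 5.1864602228.
Divide by 2^1 − 1 = 1.
R = 5.1864602228/1 = 5.1864602228

5.186460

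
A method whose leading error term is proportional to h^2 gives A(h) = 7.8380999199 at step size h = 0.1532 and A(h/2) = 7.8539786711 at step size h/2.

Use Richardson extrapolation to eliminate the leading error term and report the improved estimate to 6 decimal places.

The method has order 2: 2^2 = 4.
Weighted: 31.4159146844 − 7.8380999199 = 23.5778147645
Denominator 4 − 1 = 3.
Extrapolated: 23.5778147645 / 3 = 7.8592715882

7.859272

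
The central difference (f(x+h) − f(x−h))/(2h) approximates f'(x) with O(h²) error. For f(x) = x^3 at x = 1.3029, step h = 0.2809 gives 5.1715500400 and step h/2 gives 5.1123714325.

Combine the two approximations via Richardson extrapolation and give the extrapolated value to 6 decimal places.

5.092645

Method order is 2; weight 2^2 = 4.
4×5.1123714325 = 20.4494857300; subtract 5.1715500400 → 15.2779356900
R = 15.2779356900/3 = 5.0926452300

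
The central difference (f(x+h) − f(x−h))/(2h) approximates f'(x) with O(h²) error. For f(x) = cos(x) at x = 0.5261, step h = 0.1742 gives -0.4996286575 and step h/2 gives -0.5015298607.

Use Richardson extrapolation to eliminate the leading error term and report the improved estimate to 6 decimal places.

-0.502164

The method has order 2: 2^2 = 4.
4×(-0.5015298607) = -2.0061194428; subtract (-0.4996286575) → -1.5064907853
Extrapolated: (-1.5064907853) / 3 = -0.5021635951
Correction |R − A(h/2)| = 6.337e-04; gap |A(h/2) − A(h)| = 1.901e-03.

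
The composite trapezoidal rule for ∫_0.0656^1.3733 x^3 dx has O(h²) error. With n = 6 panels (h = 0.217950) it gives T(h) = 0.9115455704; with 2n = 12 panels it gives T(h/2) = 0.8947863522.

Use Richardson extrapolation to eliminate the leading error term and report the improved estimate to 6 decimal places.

r = 2: numerator weight 4, denominator 3.
Weighted: 3.5791454088 − 0.9115455704 = 2.6675998384
Divide by 2^2 − 1 = 3.
2.6675998384 ÷ 3 = 0.8891999461
Gap between inputs: 1.676e-02; correction applied: −0.0055864061.

0.889200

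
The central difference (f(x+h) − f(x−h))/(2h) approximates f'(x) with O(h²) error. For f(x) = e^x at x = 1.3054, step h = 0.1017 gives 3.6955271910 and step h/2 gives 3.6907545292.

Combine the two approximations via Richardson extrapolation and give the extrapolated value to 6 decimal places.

3.689164

Method order is 2; weight 2^2 = 4.
4·3.6907545292 = 14.7630181168; 14.7630181168 − 3.6955271910 = 11.0674909258
Denominator 4 − 1 = 3.
(4·3.6907545292 − 3.6955271910)/(4 − 1) = 3.6891636419
Gap between inputs: 4.773e-03; correction applied: −0.0015908873.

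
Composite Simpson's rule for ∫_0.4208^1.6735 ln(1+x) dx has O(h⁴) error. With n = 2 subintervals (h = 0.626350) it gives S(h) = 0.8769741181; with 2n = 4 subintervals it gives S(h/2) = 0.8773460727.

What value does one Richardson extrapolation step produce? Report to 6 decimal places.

Method order is 4; weight 2^4 = 16.
A(h/2) − A(h) = 0.8773460727 − 0.8769741181 = 0.0003719546
Correction (A(h/2) − A(h))/(16 − 1) = 0.0003719546/15 = 0.0000247970
R = A(h/2) + (A(h/2) − A(h))/15 = 0.8773460727 + 0.0000247970 = 0.8773708697

0.877371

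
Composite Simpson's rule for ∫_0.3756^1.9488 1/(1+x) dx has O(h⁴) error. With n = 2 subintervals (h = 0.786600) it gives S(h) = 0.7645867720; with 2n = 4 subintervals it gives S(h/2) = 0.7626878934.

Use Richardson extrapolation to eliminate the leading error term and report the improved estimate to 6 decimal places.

0.762561

Leading term ∝ h^4; use weight 16 = 2^4.
2^4*A(h/2) = 12.2030062944; minus A(h) gives 11.4384195224.
Denominator 16 − 1 = 15.
Extrapolated: 11.4384195224 / 15 = 0.7625613015
Gap between inputs: 1.899e-03; correction applied: −0.0001265919.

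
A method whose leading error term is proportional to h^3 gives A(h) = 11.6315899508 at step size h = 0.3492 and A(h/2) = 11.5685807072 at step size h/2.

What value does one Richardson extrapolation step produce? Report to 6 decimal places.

With r = 3 the leading error scales as h^3, so the weight is 2^3 = 8.
8*11.5685807072 − 11.6315899508 = 80.9170557068
R = 80.9170557068/7 = 11.5595793867

11.559579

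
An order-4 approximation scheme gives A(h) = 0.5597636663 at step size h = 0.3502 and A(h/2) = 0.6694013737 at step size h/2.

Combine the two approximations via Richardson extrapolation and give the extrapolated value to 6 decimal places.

0.676711

Method order is 4; weight 2^4 = 16.
16·0.6694013737 = 10.7104219792; 10.7104219792 − 0.5597636663 = 10.1506583129
Denominator 16 − 1 = 15.
Extrapolated: 10.1506583129 / 15 = 0.6767105542
Shift from A(h/2): +0.0073091805.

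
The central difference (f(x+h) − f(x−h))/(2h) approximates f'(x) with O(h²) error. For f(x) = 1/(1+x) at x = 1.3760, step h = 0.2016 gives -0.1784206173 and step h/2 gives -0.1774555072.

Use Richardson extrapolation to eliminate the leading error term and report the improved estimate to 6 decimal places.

-0.177134

r = 2, so 2^r = 4.
4·(-0.1774555072) = -0.7098220288; (-0.7098220288) − (-0.1784206173) = -0.5314014115
R = (-0.5314014115)/3 = -0.1771338038
Correction |R − A(h/2)| = 3.217e-04; gap |A(h/2) − A(h)| = 9.651e-04.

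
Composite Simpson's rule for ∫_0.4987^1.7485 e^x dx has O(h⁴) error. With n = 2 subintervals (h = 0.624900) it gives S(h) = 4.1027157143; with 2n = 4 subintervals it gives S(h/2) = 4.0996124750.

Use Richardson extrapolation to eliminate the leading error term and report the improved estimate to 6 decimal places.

4.099406

r = 4: numerator weight 16, denominator 15.
16·4.0996124750 = 65.5937996000; 65.5937996000 − 4.1027157143 = 61.4910838857
61.4910838857 ÷ 15 = 4.0994055924
Shift from A(h/2): −0.0002068826.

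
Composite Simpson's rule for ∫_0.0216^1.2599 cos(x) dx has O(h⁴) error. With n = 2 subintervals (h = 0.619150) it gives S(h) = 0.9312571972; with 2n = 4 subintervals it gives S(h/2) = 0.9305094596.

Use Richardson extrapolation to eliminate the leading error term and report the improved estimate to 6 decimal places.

0.930460

With r = 4 the leading error scales as h^4, so the weight is 2^4 = 16.
16×0.9305094596 − 0.9312571972 = 13.9568941564
Extrapolated: 13.9568941564 / 15 = 0.9304596104
Gap between inputs: 7.477e-04; correction applied: −0.0000498492.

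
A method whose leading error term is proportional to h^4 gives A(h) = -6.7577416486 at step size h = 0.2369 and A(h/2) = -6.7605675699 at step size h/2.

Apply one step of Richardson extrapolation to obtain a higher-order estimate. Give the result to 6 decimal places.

Order 4 gives 2^r = 16 and 2^r − 1 = 15.
Top: 16(-6.7605675699) − (-6.7577416486) = -101.4113394698
Denominator 16 − 1 = 15.
So the Richardson estimate is -6.7607559647.

-6.760756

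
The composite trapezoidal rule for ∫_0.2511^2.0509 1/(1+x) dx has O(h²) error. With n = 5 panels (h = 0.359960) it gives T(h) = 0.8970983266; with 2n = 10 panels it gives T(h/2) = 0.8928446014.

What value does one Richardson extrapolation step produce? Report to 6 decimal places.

0.891427

r = 2, so 2^r = 4.
Difference of the inputs: 0.8928446014 − 0.8970983266 = -0.0042537252
Correction (A(h/2) − A(h))/(4 − 1) = (-0.0042537252)/3 = -0.0014179084
R = A(h/2) + (A(h/2) − A(h))/3 = 0.8928446014 − 0.0014179084 = 0.8914266930
Shift from A(h/2): −0.0014179084.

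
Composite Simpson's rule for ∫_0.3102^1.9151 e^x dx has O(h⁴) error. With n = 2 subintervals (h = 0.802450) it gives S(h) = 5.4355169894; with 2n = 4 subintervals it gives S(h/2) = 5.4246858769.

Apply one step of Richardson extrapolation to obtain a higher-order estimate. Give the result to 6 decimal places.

5.423964

Method order is 4; weight 2^4 = 16.
Weighted: 86.7949740304 − 5.4355169894 = 81.3594570410
81.3594570410 ÷ 15 = 5.4239638027
Shift from A(h/2): −0.0007220742.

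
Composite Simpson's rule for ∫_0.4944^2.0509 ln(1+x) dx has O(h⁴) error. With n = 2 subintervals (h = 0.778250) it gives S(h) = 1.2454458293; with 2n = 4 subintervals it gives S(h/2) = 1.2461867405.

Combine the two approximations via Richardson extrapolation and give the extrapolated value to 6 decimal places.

1.246236

Error is O(h^4); halving h shrinks it by 2^4 = 16.
Top: 16(1.2461867405) − (1.2454458293) = 18.6935420187
R = 18.6935420187/15 = 1.2462361346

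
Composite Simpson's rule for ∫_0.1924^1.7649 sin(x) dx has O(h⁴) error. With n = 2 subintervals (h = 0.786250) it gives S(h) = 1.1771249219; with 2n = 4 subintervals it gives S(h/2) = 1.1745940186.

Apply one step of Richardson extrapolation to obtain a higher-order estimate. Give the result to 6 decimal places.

r = 4, so 2^r = 16.
Weighted: 18.7935042976 − 1.1771249219 = 17.6163793757
17.6163793757 ÷ 15 = 1.1744252917

1.174425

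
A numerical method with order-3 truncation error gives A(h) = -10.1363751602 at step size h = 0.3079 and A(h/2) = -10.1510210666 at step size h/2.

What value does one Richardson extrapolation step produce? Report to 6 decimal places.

-10.153113

r = 3: numerator weight 8, denominator 7.
8 × (-10.1510210666) − (-10.1363751602) = -71.0717933726
Denominator 8 − 1 = 7.
(8 × (-10.1510210666) − (-10.1363751602))/(8 − 1) = -10.1531133389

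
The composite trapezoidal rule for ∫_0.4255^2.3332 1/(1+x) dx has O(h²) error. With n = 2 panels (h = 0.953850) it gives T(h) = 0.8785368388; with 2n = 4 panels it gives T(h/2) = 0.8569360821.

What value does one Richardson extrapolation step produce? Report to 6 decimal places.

0.849736

With r = 2 the leading error scales as h^2, so the weight is 2^2 = 4.
4*0.8569360821 − 0.8785368388 = 2.5492074896
(4*0.8569360821 − 0.8785368388)/(4 − 1) = 0.8497358299
Shift from A(h/2): −0.0072002522.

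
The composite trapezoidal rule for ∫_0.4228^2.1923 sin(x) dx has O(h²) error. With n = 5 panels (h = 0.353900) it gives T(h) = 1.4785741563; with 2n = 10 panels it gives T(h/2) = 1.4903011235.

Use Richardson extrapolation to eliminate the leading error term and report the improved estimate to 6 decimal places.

1.494210

Error is O(h^2); halving h shrinks it by 2^2 = 4.
4 × 1.4903011235 − 1.4785741563 = 4.4826303377
(4 × 1.4903011235 − 1.4785741563)/(4 − 1) = 1.4942101126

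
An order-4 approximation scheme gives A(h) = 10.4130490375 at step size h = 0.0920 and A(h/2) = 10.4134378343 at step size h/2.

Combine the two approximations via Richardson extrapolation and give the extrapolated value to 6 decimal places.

10.413464

Error is O(h^4); halving h shrinks it by 2^4 = 16.
Weighted: 166.6150053488 − 10.4130490375 = 156.2019563113
R = 156.2019563113/15 = 10.4134637541
Correction |R − A(h/2)| = 2.592e-05; gap |A(h/2) − A(h)| = 3.888e-04.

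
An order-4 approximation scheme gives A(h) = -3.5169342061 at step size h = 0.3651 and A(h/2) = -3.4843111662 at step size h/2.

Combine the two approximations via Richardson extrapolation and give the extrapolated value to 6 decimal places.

Order 4 gives 2^r = 16 and 2^r − 1 = 15.
2^4·A(h/2) = -55.7489786592; minus A(h) gives -52.2320444531.
Extrapolated: (-52.2320444531) / 15 = -3.4821362969
Gap between inputs: 3.262e-02; correction applied: +0.0021748693.

-3.482136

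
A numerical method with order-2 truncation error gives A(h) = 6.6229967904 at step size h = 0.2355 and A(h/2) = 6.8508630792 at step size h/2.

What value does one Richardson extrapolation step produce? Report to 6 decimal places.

6.926819

With r = 2 the leading error scales as h^2, so the weight is 2^2 = 4.
4*6.8508630792 = 27.4034523168; subtract 6.6229967904 → 20.7804555264
Extrapolated: 20.7804555264 / 3 = 6.9268185088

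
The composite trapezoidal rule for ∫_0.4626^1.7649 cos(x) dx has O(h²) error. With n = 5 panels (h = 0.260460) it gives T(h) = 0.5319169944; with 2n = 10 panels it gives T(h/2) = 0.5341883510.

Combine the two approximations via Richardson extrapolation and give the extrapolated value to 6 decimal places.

0.534945

Order 2 gives 2^r = 4 and 2^r − 1 = 3.
A(h/2) − A(h) = 0.5341883510 − 0.5319169944 = 0.0022713566
Correction (A(h/2) − A(h))/(4 − 1) = 0.0022713566/3 = 0.0007571189
R = 0.5341883510 + 0.0007571189 = 0.5349454699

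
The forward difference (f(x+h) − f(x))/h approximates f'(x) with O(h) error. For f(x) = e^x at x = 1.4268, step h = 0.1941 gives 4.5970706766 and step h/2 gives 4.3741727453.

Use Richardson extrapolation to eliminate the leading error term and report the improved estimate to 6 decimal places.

Leading term ∝ h^1; use weight 2 = 2^1.
2×4.3741727453 = 8.7483454906; subtract 4.5970706766 → 4.1512748140
Divide by 2^1 − 1 = 1.
4.1512748140 ÷ 1 = 4.1512748140
Gap between inputs: 2.229e-01; correction applied: −0.2228979313.

4.151275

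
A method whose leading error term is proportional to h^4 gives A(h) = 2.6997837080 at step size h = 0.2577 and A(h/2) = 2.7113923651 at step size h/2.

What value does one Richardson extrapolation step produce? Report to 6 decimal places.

2.712166

r = 4, so 2^r = 16.
Weighted: 43.3822778416 − 2.6997837080 = 40.6824941336
Divide by 2^4 − 1 = 15.
So the Richardson estimate is 2.7121662756.
Shift from A(h/2): +0.0007739105.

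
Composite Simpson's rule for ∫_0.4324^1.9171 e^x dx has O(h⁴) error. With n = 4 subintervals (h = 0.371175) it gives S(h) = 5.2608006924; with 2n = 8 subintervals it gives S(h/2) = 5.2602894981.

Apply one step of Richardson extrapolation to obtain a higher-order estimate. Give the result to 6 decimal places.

With r = 4 the leading error scales as h^4, so the weight is 2^4 = 16.
Top: 16(5.2602894981) − (5.2608006924) = 78.9038312772
78.9038312772 ÷ 15 = 5.2602554185

5.260255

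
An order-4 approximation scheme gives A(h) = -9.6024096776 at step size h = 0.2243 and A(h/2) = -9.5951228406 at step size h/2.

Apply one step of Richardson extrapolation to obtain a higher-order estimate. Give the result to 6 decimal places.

-9.594637

Error is O(h^4); halving h shrinks it by 2^4 = 16.
2^4×A(h/2) = -153.5219654496; minus A(h) gives -143.9195557720.
Divide by 2^4 − 1 = 15.
Extrapolated: (-143.9195557720) / 15 = -9.5946370515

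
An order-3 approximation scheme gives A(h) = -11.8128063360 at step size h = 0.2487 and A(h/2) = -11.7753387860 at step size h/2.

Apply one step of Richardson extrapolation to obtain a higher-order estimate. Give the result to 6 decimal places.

-11.769986

r = 3, so 2^r = 8.
Weighted: (-94.2027102880) − (-11.8128063360) = -82.3899039520
R = (-82.3899039520)/7 = -11.7699862789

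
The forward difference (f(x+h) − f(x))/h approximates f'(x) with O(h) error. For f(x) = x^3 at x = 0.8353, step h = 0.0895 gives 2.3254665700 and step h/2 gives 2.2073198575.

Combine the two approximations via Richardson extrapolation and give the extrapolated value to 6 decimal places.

2.089173

Order 1 gives 2^r = 2 and 2^r − 1 = 1.
A(h/2) − A(h) = 2.2073198575 − 2.3254665700 = -0.1181467125
Correction (A(h/2) − A(h))/(2 − 1) = (-0.1181467125)/1 = -0.1181467125
R = 2.2073198575 − 0.1181467125 = 2.0891731450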